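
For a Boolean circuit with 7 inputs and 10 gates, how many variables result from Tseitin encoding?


The Tseitin transformation introduces one auxiliary variable per gate.
Total variables = inputs + gates = 7 + 10 = 17.

17


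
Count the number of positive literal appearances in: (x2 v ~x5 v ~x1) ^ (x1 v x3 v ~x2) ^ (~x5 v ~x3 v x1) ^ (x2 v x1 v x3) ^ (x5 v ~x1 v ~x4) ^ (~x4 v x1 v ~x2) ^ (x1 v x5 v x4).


Scan each clause for unnegated literals.
Clause 1: 1 positive; Clause 2: 2 positive; Clause 3: 1 positive; Clause 4: 3 positive; Clause 5: 1 positive; Clause 6: 1 positive; Clause 7: 3 positive.
Total positive literal occurrences = 12.

12


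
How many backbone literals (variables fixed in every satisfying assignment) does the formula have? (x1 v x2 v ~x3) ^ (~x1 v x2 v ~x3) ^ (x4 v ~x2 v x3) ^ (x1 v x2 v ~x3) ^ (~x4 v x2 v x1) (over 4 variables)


Find all satisfying assignments: 9 model(s).
Check which variables have the same value in every model.
No variable is fixed across all models.
Backbone size = 0.

0


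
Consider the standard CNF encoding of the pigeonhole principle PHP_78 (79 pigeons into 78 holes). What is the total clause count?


The PHP encoding has two parts:
1) At-least-one-hole clauses: 79 (one per pigeon, each with 78 literals).
2) At-most-one-pigeon-per-hole clauses: 78 holes * C(79,2) = 78 * 3081 = 240318.
Total clauses = 79 + 240318 = 240397.

240397


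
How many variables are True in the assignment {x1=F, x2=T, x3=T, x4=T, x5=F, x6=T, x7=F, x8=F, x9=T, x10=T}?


The weight is the number of variables assigned True.
True variables: x2, x3, x4, x6, x9, x10.
Weight = 6.

6


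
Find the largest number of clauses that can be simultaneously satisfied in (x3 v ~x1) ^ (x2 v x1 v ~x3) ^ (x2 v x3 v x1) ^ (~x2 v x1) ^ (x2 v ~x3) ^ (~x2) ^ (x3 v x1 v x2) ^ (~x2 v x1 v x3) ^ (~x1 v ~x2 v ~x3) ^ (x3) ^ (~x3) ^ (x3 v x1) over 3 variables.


Enumerate all 8 truth assignments.
For each, count how many of the 12 clauses are satisfied.
The formula is not fully satisfiable, so the maximum is below 12.
Maximum simultaneously satisfiable clauses = 10.

10


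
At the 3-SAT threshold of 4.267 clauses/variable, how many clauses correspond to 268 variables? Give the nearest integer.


The 3-SAT phase transition occurs at approximately 4.267 clauses per variable.
m = 4.267 * 268 = 1143.556.
Rounded to nearest integer: 1144.

1144


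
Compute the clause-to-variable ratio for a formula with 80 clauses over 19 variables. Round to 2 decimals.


Clause-to-variable ratio = clauses / variables.
80 / 19 = 4.21.

4.21


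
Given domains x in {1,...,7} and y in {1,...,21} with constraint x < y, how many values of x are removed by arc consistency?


For the constraint x < y, x needs a supporting value in y's domain.
x can be at most 20 (one less than y's maximum).
Valid x values from domain: 7 out of 7.
Pruned = 7 - 7 = 0.

0


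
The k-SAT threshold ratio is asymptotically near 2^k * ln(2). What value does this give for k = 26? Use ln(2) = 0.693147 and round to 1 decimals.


Using the asymptotic formula: threshold ~ 2^k * ln(2).
2^26 = 67108864.
67108864 * 0.693147 = 46516307.8.

46516307.8


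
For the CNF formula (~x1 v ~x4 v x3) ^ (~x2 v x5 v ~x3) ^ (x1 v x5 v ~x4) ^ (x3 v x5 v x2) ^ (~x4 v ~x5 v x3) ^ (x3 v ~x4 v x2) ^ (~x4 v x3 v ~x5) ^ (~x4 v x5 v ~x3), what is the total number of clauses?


Each group enclosed in parentheses joined by ^ is one clause.
Counting the conjuncts: 8 clauses.

8


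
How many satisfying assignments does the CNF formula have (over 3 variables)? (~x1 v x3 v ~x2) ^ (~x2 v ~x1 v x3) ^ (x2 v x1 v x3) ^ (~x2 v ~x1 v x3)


Enumerate all 8 truth assignments over 3 variables.
Test each against every clause.
Satisfying assignments found: 6.

6


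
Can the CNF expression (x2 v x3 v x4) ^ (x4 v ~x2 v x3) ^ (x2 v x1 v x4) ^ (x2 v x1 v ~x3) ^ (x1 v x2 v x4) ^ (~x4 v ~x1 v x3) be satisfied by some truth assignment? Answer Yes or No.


Check all 16 possible truth assignments.
Number of satisfying assignments found: 8.
The formula is satisfiable.

Yes


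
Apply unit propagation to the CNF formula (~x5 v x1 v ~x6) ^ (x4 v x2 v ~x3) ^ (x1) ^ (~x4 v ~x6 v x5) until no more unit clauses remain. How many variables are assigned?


Unit propagation repeatedly assigns the literal in any unit clause, then simplifies.
Assignments in order: x1 = T.
No further unit clauses remain.
Total variables assigned = 1.

1


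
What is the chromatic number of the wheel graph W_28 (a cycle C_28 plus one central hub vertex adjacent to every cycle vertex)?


W_28 consists of the cycle C_28 together with a hub vertex adjacent to every cycle vertex.
The cycle C_28 needs 2 colors (even cycle -> 2).
The hub is adjacent to every cycle vertex, so it must receive a new color distinct from all of them.
Chromatic number = 2 + 1 = 3.

3


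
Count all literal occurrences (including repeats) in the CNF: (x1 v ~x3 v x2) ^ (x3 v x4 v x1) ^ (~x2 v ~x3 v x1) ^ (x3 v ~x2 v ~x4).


Clause lengths: 3, 3, 3, 3.
Sum = 3 + 3 + 3 + 3 = 12.

12


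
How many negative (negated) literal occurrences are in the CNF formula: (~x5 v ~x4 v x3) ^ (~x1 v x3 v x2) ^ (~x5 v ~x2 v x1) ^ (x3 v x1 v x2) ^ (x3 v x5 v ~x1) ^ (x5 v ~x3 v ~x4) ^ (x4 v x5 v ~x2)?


Scan each clause for negated literals.
Clause 1: 2 negative; Clause 2: 1 negative; Clause 3: 2 negative; Clause 4: 0 negative; Clause 5: 1 negative; Clause 6: 2 negative; Clause 7: 1 negative.
Total negative literal occurrences = 9.

9


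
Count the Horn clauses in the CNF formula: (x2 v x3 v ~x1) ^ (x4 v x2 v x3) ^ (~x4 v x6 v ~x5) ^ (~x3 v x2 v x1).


A Horn clause has at most one positive literal.
Clause 1: 2 positive lit(s) -> not Horn
Clause 2: 3 positive lit(s) -> not Horn
Clause 3: 1 positive lit(s) -> Horn
Clause 4: 2 positive lit(s) -> not Horn
Total Horn clauses = 1.

1


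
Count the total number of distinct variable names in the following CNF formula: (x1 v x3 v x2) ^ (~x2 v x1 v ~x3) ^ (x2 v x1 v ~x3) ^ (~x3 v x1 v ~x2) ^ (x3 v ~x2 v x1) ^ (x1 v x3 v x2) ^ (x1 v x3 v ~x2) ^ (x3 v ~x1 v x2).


Identify each distinct variable in the formula.
Variables found: x1, x2, x3.
Total distinct variables = 3.

3


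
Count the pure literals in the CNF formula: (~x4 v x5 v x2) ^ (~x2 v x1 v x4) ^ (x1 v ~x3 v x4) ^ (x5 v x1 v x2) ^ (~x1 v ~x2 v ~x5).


A pure literal appears in only one polarity across all clauses.
Pure literals: x3 (negative only).
Count = 1.

1


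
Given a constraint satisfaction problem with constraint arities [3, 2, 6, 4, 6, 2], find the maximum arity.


The arities are: 3, 2, 6, 4, 6, 2.
Scan for the maximum value.
Maximum arity = 6.

6


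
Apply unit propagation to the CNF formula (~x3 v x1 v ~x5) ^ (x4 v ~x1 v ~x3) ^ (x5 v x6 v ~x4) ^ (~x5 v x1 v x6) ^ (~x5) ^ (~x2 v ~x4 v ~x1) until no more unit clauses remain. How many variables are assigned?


Unit propagation repeatedly assigns the literal in any unit clause, then simplifies.
Assignments in order: x5 = F.
No further unit clauses remain.
Total variables assigned = 1.

1


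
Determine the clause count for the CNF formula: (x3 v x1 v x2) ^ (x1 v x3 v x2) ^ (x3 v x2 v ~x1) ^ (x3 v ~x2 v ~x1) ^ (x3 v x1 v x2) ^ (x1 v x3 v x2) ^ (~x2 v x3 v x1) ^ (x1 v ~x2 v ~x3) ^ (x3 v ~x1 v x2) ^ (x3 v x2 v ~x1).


Each group enclosed in parentheses joined by ^ is one clause.
Counting the conjuncts: 10 clauses.

10


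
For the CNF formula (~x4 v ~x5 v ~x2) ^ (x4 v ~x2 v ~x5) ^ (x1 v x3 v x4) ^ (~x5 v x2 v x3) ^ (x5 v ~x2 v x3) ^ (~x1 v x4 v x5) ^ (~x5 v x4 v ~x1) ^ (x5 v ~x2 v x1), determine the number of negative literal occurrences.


Scan each clause for negated literals.
Clause 1: 3 negative; Clause 2: 2 negative; Clause 3: 0 negative; Clause 4: 1 negative; Clause 5: 1 negative; Clause 6: 1 negative; Clause 7: 2 negative; Clause 8: 1 negative.
Total negative literal occurrences = 11.

11


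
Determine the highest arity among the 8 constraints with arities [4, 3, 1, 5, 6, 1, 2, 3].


The arities are: 4, 3, 1, 5, 6, 1, 2, 3.
Scan for the maximum value.
Maximum arity = 6.

6


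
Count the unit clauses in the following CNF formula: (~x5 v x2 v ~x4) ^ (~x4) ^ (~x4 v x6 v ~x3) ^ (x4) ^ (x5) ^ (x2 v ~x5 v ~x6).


A unit clause contains exactly one literal.
Unit clauses found: (~x4), (x4), (x5).
Count = 3.

3


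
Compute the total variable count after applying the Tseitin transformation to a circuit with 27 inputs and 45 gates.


The Tseitin transformation introduces one auxiliary variable per gate.
Total variables = inputs + gates = 27 + 45 = 72.

72


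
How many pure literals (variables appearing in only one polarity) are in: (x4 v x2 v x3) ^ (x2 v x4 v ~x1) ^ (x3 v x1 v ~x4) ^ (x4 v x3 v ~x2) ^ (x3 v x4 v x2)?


A pure literal appears in only one polarity across all clauses.
Pure literals: x3 (positive only).
Count = 1.

1


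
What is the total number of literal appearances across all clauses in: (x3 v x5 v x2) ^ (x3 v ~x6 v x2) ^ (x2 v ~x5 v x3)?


Clause lengths: 3, 3, 3.
Sum = 3 + 3 + 3 = 9.

9


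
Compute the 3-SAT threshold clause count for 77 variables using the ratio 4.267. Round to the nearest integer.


The 3-SAT phase transition occurs at approximately 4.267 clauses per variable.
m = 4.267 * 77 = 328.559.
Rounded to nearest integer: 329.

329


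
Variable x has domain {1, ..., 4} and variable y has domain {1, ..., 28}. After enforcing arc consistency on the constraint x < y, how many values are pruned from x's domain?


For the constraint x < y, x needs a supporting value in y's domain.
x can be at most 27 (one less than y's maximum).
Valid x values from domain: 4 out of 4.
Pruned = 4 - 4 = 0.

0


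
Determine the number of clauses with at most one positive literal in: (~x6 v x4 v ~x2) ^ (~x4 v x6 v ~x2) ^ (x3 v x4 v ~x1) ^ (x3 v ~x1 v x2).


A Horn clause has at most one positive literal.
Clause 1: 1 positive lit(s) -> Horn
Clause 2: 1 positive lit(s) -> Horn
Clause 3: 2 positive lit(s) -> not Horn
Clause 4: 2 positive lit(s) -> not Horn
Total Horn clauses = 2.

2


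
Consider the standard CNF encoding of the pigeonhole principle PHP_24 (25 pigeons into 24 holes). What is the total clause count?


The PHP encoding has two parts:
1) At-least-one-hole clauses: 25 (one per pigeon, each with 24 literals).
2) At-most-one-pigeon-per-hole clauses: 24 holes * C(25,2) = 24 * 300 = 7200.
Total clauses = 25 + 7200 = 7225.

7225


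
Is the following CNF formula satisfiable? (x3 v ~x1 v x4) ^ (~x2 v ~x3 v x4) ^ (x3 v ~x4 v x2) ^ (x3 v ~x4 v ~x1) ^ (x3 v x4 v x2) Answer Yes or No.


Check all 16 possible truth assignments.
Number of satisfying assignments found: 8.
The formula is satisfiable.

Yes


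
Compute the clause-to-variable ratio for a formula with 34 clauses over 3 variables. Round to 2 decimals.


Clause-to-variable ratio = clauses / variables.
34 / 3 = 11.33.

11.33


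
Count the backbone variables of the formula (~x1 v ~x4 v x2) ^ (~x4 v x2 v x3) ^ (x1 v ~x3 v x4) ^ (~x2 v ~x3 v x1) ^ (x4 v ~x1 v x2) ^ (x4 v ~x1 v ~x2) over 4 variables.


Find all satisfying assignments: 6 model(s).
Check which variables have the same value in every model.
No variable is fixed across all models.
Backbone size = 0.

0


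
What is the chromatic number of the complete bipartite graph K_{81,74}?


K_{81,74} is bipartite by definition: the two parts are independent sets, with every edge crossing between them.
Color all vertices in one part with color 1 and all vertices in the other part with color 2.
Since the graph has at least one edge, one color does not suffice.
Chromatic number = 2.

2


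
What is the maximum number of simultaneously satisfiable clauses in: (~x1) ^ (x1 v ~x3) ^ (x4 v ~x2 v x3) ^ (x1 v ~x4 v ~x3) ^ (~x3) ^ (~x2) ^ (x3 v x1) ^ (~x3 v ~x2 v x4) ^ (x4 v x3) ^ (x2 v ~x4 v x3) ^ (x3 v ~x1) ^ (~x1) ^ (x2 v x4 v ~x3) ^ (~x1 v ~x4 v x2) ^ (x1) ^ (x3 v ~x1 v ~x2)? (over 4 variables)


Enumerate all 16 truth assignments.
For each, count how many of the 16 clauses are satisfied.
The formula is not fully satisfiable, so the maximum is below 16.
Maximum simultaneously satisfiable clauses = 13.

13


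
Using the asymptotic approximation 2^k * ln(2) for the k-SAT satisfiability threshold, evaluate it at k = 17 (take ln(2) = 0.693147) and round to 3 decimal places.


Using the asymptotic formula: threshold ~ 2^k * ln(2).
2^17 = 131072.
131072 * 0.693147 = 90852.164.

90852.164


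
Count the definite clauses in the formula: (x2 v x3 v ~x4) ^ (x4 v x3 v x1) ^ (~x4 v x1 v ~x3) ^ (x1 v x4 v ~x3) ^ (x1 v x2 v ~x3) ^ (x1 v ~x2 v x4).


A definite clause has exactly one positive literal.
Clause 1: 2 positive -> not definite
Clause 2: 3 positive -> not definite
Clause 3: 1 positive -> definite
Clause 4: 2 positive -> not definite
Clause 5: 2 positive -> not definite
Clause 6: 2 positive -> not definite
Definite clause count = 1.

1


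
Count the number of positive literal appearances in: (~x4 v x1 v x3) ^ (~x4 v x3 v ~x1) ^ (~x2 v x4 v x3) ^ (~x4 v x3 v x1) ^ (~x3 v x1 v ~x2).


Scan each clause for unnegated literals.
Clause 1: 2 positive; Clause 2: 1 positive; Clause 3: 2 positive; Clause 4: 2 positive; Clause 5: 1 positive.
Total positive literal occurrences = 8.

8


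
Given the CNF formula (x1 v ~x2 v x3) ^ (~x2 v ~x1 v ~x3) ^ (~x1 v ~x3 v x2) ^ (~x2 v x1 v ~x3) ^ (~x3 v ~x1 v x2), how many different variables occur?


Identify each distinct variable in the formula.
Variables found: x1, x2, x3.
Total distinct variables = 3.

3


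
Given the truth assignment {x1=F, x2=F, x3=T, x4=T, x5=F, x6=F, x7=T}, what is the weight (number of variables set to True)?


The weight is the number of variables assigned True.
True variables: x3, x4, x7.
Weight = 3.

3


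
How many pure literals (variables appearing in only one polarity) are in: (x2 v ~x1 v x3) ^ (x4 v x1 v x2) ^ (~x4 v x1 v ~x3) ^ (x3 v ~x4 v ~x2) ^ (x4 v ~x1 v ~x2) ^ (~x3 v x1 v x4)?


A pure literal appears in only one polarity across all clauses.
No pure literals found.
Count = 0.

0


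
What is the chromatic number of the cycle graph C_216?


A cycle on an even number of vertices is bipartite: alternate two colors around the cycle.
Since 216 is even, two colors suffice, and at least two are needed because the graph has edges.
Chromatic number = 2.

2


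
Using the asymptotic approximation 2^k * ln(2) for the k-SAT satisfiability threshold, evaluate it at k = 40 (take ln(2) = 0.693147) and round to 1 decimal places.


Using the asymptotic formula: threshold ~ 2^k * ln(2).
2^40 = 1099511627776.
1099511627776 * 0.693147 = 762123186258.1.

762123186258.1


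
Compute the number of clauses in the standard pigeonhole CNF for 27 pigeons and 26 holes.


The PHP encoding has two parts:
1) At-least-one-hole clauses: 27 (one per pigeon, each with 26 literals).
2) At-most-one-pigeon-per-hole clauses: 26 holes * C(27,2) = 26 * 351 = 9126.
Total clauses = 27 + 9126 = 9153.

9153


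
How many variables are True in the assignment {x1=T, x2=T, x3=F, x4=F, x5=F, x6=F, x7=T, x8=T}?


The weight is the number of variables assigned True.
True variables: x1, x2, x7, x8.
Weight = 4.

4


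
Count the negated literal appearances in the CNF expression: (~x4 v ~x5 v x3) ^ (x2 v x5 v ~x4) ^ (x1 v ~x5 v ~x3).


Scan each clause for negated literals.
Clause 1: 2 negative; Clause 2: 1 negative; Clause 3: 2 negative.
Total negative literal occurrences = 5.

5


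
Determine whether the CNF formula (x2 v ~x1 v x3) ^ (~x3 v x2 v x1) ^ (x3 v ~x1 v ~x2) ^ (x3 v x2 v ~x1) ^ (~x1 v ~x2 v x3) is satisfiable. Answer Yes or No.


Check all 8 possible truth assignments.
Number of satisfying assignments found: 5.
The formula is satisfiable.

Yes


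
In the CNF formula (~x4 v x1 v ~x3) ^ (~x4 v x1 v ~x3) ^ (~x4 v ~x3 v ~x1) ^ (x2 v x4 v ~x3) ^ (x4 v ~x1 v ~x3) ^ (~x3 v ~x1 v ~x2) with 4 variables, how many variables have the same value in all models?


Find all satisfying assignments: 9 model(s).
Check which variables have the same value in every model.
No variable is fixed across all models.
Backbone size = 0.

0


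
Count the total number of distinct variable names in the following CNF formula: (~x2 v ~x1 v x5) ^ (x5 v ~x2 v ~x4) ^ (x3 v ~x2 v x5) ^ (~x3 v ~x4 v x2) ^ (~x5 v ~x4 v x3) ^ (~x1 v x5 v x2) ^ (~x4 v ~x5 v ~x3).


Identify each distinct variable in the formula.
Variables found: x1, x2, x3, x4, x5.
Total distinct variables = 5.

5


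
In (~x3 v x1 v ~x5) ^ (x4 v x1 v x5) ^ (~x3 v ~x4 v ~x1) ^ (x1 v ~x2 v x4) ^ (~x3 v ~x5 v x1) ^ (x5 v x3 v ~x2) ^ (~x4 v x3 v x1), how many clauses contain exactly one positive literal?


A definite clause has exactly one positive literal.
Clause 1: 1 positive -> definite
Clause 2: 3 positive -> not definite
Clause 3: 0 positive -> not definite
Clause 4: 2 positive -> not definite
Clause 5: 1 positive -> definite
Clause 6: 2 positive -> not definite
Clause 7: 2 positive -> not definite
Definite clause count = 2.

2


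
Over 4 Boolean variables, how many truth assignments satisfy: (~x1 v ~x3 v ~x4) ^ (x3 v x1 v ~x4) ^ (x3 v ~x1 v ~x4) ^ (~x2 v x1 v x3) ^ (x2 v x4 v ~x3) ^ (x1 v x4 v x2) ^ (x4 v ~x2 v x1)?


Enumerate all 16 truth assignments over 4 variables.
Test each against every clause.
Satisfying assignments found: 5.

5


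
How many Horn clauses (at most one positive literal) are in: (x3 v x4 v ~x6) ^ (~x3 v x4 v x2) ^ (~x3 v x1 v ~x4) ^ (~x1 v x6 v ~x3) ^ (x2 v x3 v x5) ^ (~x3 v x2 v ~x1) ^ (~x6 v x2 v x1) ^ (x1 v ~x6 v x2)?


A Horn clause has at most one positive literal.
Clause 1: 2 positive lit(s) -> not Horn
Clause 2: 2 positive lit(s) -> not Horn
Clause 3: 1 positive lit(s) -> Horn
Clause 4: 1 positive lit(s) -> Horn
Clause 5: 3 positive lit(s) -> not Horn
Clause 6: 1 positive lit(s) -> Horn
Clause 7: 2 positive lit(s) -> not Horn
Clause 8: 2 positive lit(s) -> not Horn
Total Horn clauses = 3.

3


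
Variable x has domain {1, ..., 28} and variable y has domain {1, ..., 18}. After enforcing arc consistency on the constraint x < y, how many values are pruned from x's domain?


For the constraint x < y, x needs a supporting value in y's domain.
x can be at most 17 (one less than y's maximum).
Valid x values from domain: 17 out of 28.
Pruned = 28 - 17 = 11.

11


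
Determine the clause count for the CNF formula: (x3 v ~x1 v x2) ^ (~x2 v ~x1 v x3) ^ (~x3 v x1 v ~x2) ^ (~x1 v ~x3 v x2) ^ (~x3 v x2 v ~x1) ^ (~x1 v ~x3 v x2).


Each group enclosed in parentheses joined by ^ is one clause.
Counting the conjuncts: 6 clauses.

6


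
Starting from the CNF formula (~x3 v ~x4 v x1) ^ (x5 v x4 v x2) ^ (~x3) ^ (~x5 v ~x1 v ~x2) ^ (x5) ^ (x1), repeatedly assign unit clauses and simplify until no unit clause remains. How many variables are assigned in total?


Unit propagation repeatedly assigns the literal in any unit clause, then simplifies.
Assignments in order: x3 = F, x5 = T, x1 = T, x2 = F.
No further unit clauses remain.
Total variables assigned = 4.

4


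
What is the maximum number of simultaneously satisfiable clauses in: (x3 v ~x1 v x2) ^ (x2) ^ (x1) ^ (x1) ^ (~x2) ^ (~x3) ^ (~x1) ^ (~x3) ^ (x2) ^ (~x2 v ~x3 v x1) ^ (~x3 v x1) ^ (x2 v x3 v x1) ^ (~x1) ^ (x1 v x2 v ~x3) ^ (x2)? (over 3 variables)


Enumerate all 8 truth assignments.
For each, count how many of the 15 clauses are satisfied.
The formula is not fully satisfiable, so the maximum is below 15.
Maximum simultaneously satisfiable clauses = 12.

12


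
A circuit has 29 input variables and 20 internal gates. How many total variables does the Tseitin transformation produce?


The Tseitin transformation introduces one auxiliary variable per gate.
Total variables = inputs + gates = 29 + 20 = 49.

49


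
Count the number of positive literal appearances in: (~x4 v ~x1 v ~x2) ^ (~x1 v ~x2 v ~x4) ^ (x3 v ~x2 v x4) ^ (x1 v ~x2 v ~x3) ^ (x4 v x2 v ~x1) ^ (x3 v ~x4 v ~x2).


Scan each clause for unnegated literals.
Clause 1: 0 positive; Clause 2: 0 positive; Clause 3: 2 positive; Clause 4: 1 positive; Clause 5: 2 positive; Clause 6: 1 positive.
Total positive literal occurrences = 6.

6


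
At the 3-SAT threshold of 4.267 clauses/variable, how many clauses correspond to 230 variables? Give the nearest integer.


The 3-SAT phase transition occurs at approximately 4.267 clauses per variable.
m = 4.267 * 230 = 981.41.
Rounded to nearest integer: 981.

981


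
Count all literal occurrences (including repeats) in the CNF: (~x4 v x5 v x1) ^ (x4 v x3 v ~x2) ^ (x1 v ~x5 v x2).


Clause lengths: 3, 3, 3.
Sum = 3 + 3 + 3 = 9.

9


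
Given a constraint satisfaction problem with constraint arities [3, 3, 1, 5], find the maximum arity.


The arities are: 3, 3, 1, 5.
Scan for the maximum value.
Maximum arity = 5.

5


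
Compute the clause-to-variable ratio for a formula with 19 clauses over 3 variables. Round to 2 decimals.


Clause-to-variable ratio = clauses / variables.
19 / 3 = 6.33.

6.33


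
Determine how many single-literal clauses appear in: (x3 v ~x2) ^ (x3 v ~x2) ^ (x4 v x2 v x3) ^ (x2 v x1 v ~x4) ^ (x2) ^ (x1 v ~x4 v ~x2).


A unit clause contains exactly one literal.
Unit clauses found: (x2).
Count = 1.

1


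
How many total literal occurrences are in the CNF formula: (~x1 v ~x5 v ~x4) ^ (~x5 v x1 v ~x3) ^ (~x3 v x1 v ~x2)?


Clause lengths: 3, 3, 3.
Sum = 3 + 3 + 3 = 9.

9


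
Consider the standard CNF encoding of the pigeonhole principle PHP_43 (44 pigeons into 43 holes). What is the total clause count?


The PHP encoding has two parts:
1) At-least-one-hole clauses: 44 (one per pigeon, each with 43 literals).
2) At-most-one-pigeon-per-hole clauses: 43 holes * C(44,2) = 43 * 946 = 40678.
Total clauses = 44 + 40678 = 40722.

40722


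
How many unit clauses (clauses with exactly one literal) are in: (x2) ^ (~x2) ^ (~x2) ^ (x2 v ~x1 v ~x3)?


A unit clause contains exactly one literal.
Unit clauses found: (x2), (~x2), (~x2).
Count = 3.

3


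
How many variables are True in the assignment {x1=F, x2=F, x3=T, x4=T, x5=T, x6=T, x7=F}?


The weight is the number of variables assigned True.
True variables: x3, x4, x5, x6.
Weight = 4.

4


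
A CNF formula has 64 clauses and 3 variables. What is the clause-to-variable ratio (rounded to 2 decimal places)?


Clause-to-variable ratio = clauses / variables.
64 / 3 = 21.33.

21.33


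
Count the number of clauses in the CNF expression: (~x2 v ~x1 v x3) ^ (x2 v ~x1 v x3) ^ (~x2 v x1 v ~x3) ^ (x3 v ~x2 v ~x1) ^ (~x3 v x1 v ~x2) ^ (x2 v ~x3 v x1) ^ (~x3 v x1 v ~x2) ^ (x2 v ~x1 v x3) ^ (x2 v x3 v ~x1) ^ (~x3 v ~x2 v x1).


Each group enclosed in parentheses joined by ^ is one clause.
Counting the conjuncts: 10 clauses.

10


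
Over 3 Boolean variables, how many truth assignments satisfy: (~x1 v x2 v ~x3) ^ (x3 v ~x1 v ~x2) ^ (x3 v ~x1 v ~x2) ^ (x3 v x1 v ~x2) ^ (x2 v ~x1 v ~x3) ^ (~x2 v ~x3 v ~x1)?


Enumerate all 8 truth assignments over 3 variables.
Test each against every clause.
Satisfying assignments found: 4.

4


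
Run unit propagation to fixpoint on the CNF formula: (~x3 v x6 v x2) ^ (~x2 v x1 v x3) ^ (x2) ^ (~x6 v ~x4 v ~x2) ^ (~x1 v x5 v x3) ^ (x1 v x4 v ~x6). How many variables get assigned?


Unit propagation repeatedly assigns the literal in any unit clause, then simplifies.
Assignments in order: x2 = T.
No further unit clauses remain.
Total variables assigned = 1.

1


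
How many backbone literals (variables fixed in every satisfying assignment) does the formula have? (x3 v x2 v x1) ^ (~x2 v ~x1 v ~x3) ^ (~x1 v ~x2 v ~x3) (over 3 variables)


Find all satisfying assignments: 6 model(s).
Check which variables have the same value in every model.
No variable is fixed across all models.
Backbone size = 0.

0


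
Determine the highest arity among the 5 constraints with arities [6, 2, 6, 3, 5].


The arities are: 6, 2, 6, 3, 5.
Scan for the maximum value.
Maximum arity = 6.

6


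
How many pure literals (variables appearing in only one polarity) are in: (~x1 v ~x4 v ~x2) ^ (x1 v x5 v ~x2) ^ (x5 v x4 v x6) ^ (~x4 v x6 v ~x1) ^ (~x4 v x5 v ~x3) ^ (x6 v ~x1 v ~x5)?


A pure literal appears in only one polarity across all clauses.
Pure literals: x2 (negative only), x3 (negative only), x6 (positive only).
Count = 3.

3


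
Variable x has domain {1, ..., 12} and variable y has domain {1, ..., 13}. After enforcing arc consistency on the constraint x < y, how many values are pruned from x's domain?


For the constraint x < y, x needs a supporting value in y's domain.
x can be at most 12 (one less than y's maximum).
Valid x values from domain: 12 out of 12.
Pruned = 12 - 12 = 0.

0


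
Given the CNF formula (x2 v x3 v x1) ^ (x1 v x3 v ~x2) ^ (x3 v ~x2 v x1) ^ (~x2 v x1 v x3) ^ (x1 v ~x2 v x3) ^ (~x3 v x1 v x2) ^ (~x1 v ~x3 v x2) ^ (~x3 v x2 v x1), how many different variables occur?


Identify each distinct variable in the formula.
Variables found: x1, x2, x3.
Total distinct variables = 3.

3


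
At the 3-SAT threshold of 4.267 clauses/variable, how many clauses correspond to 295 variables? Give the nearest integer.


The 3-SAT phase transition occurs at approximately 4.267 clauses per variable.
m = 4.267 * 295 = 1258.765.
Rounded to nearest integer: 1259.

1259


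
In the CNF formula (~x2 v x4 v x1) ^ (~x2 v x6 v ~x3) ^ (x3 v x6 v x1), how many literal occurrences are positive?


Scan each clause for unnegated literals.
Clause 1: 2 positive; Clause 2: 1 positive; Clause 3: 3 positive.
Total positive literal occurrences = 6.

6


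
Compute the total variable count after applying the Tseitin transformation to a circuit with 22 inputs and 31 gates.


The Tseitin transformation introduces one auxiliary variable per gate.
Total variables = inputs + gates = 22 + 31 = 53.

53


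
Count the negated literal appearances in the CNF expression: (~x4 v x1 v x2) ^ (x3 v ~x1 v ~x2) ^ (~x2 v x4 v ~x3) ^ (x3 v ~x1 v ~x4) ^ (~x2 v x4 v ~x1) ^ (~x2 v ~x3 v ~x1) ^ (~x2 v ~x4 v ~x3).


Scan each clause for negated literals.
Clause 1: 1 negative; Clause 2: 2 negative; Clause 3: 2 negative; Clause 4: 2 negative; Clause 5: 2 negative; Clause 6: 3 negative; Clause 7: 3 negative.
Total negative literal occurrences = 15.

15


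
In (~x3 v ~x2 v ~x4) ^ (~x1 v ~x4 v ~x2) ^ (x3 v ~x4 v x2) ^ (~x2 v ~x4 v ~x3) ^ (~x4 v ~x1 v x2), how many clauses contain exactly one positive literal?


A definite clause has exactly one positive literal.
Clause 1: 0 positive -> not definite
Clause 2: 0 positive -> not definite
Clause 3: 2 positive -> not definite
Clause 4: 0 positive -> not definite
Clause 5: 1 positive -> definite
Definite clause count = 1.

1


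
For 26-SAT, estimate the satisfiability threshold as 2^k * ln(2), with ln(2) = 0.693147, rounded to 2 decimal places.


Using the asymptotic formula: threshold ~ 2^k * ln(2).
2^26 = 67108864.
67108864 * 0.693147 = 46516307.76.

46516307.76


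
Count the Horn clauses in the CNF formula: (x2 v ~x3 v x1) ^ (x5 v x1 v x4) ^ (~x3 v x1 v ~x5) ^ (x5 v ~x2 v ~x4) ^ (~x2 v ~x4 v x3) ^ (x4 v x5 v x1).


A Horn clause has at most one positive literal.
Clause 1: 2 positive lit(s) -> not Horn
Clause 2: 3 positive lit(s) -> not Horn
Clause 3: 1 positive lit(s) -> Horn
Clause 4: 1 positive lit(s) -> Horn
Clause 5: 1 positive lit(s) -> Horn
Clause 6: 3 positive lit(s) -> not Horn
Total Horn clauses = 3.

3


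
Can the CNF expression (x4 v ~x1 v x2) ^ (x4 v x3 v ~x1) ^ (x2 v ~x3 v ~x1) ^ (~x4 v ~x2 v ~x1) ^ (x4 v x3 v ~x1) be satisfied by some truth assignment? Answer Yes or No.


Check all 16 possible truth assignments.
Number of satisfying assignments found: 10.
The formula is satisfiable.

Yes


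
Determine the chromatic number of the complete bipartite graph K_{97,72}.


K_{97,72} is bipartite by definition: the two parts are independent sets, with every edge crossing between them.
Color all vertices in one part with color 1 and all vertices in the other part with color 2.
Since the graph has at least one edge, one color does not suffice.
Chromatic number = 2.

2


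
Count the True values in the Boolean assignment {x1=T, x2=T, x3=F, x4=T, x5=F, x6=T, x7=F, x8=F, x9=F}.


The weight is the number of variables assigned True.
True variables: x1, x2, x4, x6.
Weight = 4.

4


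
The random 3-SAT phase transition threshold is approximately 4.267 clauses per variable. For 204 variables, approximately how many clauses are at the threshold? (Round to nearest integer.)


The 3-SAT phase transition occurs at approximately 4.267 clauses per variable.
m = 4.267 * 204 = 870.468.
Rounded to nearest integer: 870.

870


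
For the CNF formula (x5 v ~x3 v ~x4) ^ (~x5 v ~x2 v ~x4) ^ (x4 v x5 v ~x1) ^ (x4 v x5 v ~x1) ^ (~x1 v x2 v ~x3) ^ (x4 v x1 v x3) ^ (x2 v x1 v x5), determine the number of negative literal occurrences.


Scan each clause for negated literals.
Clause 1: 2 negative; Clause 2: 3 negative; Clause 3: 1 negative; Clause 4: 1 negative; Clause 5: 2 negative; Clause 6: 0 negative; Clause 7: 0 negative.
Total negative literal occurrences = 9.

9


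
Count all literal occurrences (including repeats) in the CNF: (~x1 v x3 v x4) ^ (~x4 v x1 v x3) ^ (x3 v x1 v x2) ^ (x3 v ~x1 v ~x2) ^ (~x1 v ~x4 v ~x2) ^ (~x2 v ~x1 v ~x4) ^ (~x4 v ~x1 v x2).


Clause lengths: 3, 3, 3, 3, 3, 3, 3.
Sum = 3 + 3 + 3 + 3 + 3 + 3 + 3 = 21.

21


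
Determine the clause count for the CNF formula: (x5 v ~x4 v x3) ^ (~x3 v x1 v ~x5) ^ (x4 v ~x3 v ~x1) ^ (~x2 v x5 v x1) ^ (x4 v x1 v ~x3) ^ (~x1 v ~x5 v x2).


Each group enclosed in parentheses joined by ^ is one clause.
Counting the conjuncts: 6 clauses.

6


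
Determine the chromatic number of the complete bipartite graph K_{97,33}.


K_{97,33} is bipartite by definition: the two parts are independent sets, with every edge crossing between them.
Color all vertices in one part with color 1 and all vertices in the other part with color 2.
Since the graph has at least one edge, one color does not suffice.
Chromatic number = 2.

2


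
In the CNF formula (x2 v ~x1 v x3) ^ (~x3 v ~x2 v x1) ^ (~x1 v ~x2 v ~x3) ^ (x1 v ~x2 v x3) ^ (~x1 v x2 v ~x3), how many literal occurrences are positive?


Scan each clause for unnegated literals.
Clause 1: 2 positive; Clause 2: 1 positive; Clause 3: 0 positive; Clause 4: 2 positive; Clause 5: 1 positive.
Total positive literal occurrences = 6.

6


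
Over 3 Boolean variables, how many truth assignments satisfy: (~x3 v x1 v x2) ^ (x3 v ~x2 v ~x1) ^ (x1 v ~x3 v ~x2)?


Enumerate all 8 truth assignments over 3 variables.
Test each against every clause.
Satisfying assignments found: 5.

5


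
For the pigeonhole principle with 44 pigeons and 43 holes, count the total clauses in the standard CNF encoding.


The PHP encoding has two parts:
1) At-least-one-hole clauses: 44 (one per pigeon, each with 43 literals).
2) At-most-one-pigeon-per-hole clauses: 43 holes * C(44,2) = 43 * 946 = 40678.
Total clauses = 44 + 40678 = 40722.

40722


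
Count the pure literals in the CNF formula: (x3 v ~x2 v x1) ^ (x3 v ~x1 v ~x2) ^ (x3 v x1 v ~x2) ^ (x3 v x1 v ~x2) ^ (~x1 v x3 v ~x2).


A pure literal appears in only one polarity across all clauses.
Pure literals: x2 (negative only), x3 (positive only).
Count = 2.

2


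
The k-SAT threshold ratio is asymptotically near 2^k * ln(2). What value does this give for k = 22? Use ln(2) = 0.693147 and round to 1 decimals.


Using the asymptotic formula: threshold ~ 2^k * ln(2).
2^22 = 4194304.
4194304 * 0.693147 = 2907269.2.

2907269.2


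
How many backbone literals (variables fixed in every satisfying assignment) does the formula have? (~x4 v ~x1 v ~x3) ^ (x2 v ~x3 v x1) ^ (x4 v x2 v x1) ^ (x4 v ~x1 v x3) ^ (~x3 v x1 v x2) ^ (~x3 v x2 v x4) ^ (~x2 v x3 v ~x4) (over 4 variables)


Find all satisfying assignments: 6 model(s).
Check which variables have the same value in every model.
No variable is fixed across all models.
Backbone size = 0.

0


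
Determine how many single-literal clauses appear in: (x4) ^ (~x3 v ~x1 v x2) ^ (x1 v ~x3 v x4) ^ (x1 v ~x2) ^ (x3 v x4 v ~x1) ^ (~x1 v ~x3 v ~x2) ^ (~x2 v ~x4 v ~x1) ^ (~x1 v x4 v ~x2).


A unit clause contains exactly one literal.
Unit clauses found: (x4).
Count = 1.

1


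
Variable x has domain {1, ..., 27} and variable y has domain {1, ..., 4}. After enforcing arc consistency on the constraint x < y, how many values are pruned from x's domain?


For the constraint x < y, x needs a supporting value in y's domain.
x can be at most 3 (one less than y's maximum).
Valid x values from domain: 3 out of 27.
Pruned = 27 - 3 = 24.

24


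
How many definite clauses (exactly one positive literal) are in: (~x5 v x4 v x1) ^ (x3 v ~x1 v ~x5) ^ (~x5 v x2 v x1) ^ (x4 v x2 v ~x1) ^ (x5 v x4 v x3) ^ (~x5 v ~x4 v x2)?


A definite clause has exactly one positive literal.
Clause 1: 2 positive -> not definite
Clause 2: 1 positive -> definite
Clause 3: 2 positive -> not definite
Clause 4: 2 positive -> not definite
Clause 5: 3 positive -> not definite
Clause 6: 1 positive -> definite
Definite clause count = 2.

2


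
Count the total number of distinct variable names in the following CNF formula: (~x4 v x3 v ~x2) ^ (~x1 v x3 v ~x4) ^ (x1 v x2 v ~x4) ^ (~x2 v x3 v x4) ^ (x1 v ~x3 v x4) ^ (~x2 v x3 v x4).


Identify each distinct variable in the formula.
Variables found: x1, x2, x3, x4.
Total distinct variables = 4.

4


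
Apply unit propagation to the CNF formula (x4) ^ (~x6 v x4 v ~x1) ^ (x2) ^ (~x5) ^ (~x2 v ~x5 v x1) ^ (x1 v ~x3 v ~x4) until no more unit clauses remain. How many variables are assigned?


Unit propagation repeatedly assigns the literal in any unit clause, then simplifies.
Assignments in order: x4 = T, x2 = T, x5 = F.
No further unit clauses remain.
Total variables assigned = 3.

3


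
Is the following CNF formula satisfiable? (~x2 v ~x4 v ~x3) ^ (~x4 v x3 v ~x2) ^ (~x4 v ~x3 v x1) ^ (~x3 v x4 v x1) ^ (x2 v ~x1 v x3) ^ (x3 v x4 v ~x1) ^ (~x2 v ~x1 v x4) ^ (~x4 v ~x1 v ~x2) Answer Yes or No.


Check all 16 possible truth assignments.
Number of satisfying assignments found: 5.
The formula is satisfiable.

Yes


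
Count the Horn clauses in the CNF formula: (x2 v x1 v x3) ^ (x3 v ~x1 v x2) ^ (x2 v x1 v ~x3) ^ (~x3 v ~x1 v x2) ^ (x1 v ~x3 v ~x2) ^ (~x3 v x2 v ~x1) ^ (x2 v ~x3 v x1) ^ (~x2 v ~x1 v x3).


A Horn clause has at most one positive literal.
Clause 1: 3 positive lit(s) -> not Horn
Clause 2: 2 positive lit(s) -> not Horn
Clause 3: 2 positive lit(s) -> not Horn
Clause 4: 1 positive lit(s) -> Horn
Clause 5: 1 positive lit(s) -> Horn
Clause 6: 1 positive lit(s) -> Horn
Clause 7: 2 positive lit(s) -> not Horn
Clause 8: 1 positive lit(s) -> Horn
Total Horn clauses = 4.

4


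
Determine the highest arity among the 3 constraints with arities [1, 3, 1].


The arities are: 1, 3, 1.
Scan for the maximum value.
Maximum arity = 3.

3


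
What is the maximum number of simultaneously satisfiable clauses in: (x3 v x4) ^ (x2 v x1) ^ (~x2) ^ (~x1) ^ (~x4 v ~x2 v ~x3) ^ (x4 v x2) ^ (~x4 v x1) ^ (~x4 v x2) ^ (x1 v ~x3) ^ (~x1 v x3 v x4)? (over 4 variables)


Enumerate all 16 truth assignments.
For each, count how many of the 10 clauses are satisfied.
The formula is not fully satisfiable, so the maximum is below 10.
Maximum simultaneously satisfiable clauses = 8.

8


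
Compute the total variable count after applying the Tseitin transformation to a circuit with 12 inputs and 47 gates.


The Tseitin transformation introduces one auxiliary variable per gate.
Total variables = inputs + gates = 12 + 47 = 59.

59


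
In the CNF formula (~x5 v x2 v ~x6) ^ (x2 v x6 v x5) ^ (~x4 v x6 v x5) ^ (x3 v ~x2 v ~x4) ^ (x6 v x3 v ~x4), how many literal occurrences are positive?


Scan each clause for unnegated literals.
Clause 1: 1 positive; Clause 2: 3 positive; Clause 3: 2 positive; Clause 4: 1 positive; Clause 5: 2 positive.
Total positive literal occurrences = 9.

9


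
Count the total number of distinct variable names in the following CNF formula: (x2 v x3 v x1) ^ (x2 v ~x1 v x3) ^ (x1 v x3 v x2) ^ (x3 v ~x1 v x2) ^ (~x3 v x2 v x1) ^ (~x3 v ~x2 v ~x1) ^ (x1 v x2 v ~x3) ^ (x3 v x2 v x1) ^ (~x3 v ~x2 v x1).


Identify each distinct variable in the formula.
Variables found: x1, x2, x3.
Total distinct variables = 3.

3


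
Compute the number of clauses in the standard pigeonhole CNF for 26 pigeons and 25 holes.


The PHP encoding has two parts:
1) At-least-one-hole clauses: 26 (one per pigeon, each with 25 literals).
2) At-most-one-pigeon-per-hole clauses: 25 holes * C(26,2) = 25 * 325 = 8125.
Total clauses = 26 + 8125 = 8151.

8151


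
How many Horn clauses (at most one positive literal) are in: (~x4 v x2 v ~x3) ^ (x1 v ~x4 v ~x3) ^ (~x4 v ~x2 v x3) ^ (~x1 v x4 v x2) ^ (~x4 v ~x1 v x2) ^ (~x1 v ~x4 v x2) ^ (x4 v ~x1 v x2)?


A Horn clause has at most one positive literal.
Clause 1: 1 positive lit(s) -> Horn
Clause 2: 1 positive lit(s) -> Horn
Clause 3: 1 positive lit(s) -> Horn
Clause 4: 2 positive lit(s) -> not Horn
Clause 5: 1 positive lit(s) -> Horn
Clause 6: 1 positive lit(s) -> Horn
Clause 7: 2 positive lit(s) -> not Horn
Total Horn clauses = 5.

5


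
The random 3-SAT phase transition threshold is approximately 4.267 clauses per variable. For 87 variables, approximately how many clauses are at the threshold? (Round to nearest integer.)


The 3-SAT phase transition occurs at approximately 4.267 clauses per variable.
m = 4.267 * 87 = 371.229.
Rounded to nearest integer: 371.

371


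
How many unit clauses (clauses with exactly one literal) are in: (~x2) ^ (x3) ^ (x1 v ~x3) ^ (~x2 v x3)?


A unit clause contains exactly one literal.
Unit clauses found: (~x2), (x3).
Count = 2.

2


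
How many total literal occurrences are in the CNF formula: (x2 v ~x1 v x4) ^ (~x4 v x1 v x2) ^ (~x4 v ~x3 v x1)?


Clause lengths: 3, 3, 3.
Sum = 3 + 3 + 3 = 9.

9


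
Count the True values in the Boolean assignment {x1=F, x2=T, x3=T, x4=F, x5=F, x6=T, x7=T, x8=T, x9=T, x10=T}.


The weight is the number of variables assigned True.
True variables: x2, x3, x6, x7, x8, x9, x10.
Weight = 7.

7


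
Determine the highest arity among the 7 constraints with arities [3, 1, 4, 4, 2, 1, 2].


The arities are: 3, 1, 4, 4, 2, 1, 2.
Scan for the maximum value.
Maximum arity = 4.

4


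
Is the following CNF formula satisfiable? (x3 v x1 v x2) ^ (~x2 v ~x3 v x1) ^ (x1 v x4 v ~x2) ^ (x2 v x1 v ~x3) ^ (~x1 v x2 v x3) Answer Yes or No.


Check all 16 possible truth assignments.
Number of satisfying assignments found: 7.
The formula is satisfiable.

Yes


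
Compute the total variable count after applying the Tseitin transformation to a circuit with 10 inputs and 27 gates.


The Tseitin transformation introduces one auxiliary variable per gate.
Total variables = inputs + gates = 10 + 27 = 37.

37


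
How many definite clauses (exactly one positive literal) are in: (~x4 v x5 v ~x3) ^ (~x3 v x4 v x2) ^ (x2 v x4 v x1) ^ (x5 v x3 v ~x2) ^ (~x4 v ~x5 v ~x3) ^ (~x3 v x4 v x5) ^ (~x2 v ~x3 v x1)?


A definite clause has exactly one positive literal.
Clause 1: 1 positive -> definite
Clause 2: 2 positive -> not definite
Clause 3: 3 positive -> not definite
Clause 4: 2 positive -> not definite
Clause 5: 0 positive -> not definite
Clause 6: 2 positive -> not definite
Clause 7: 1 positive -> definite
Definite clause count = 2.

2


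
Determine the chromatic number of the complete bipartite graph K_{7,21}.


K_{7,21} is bipartite by definition: the two parts are independent sets, with every edge crossing between them.
Color all vertices in one part with color 1 and all vertices in the other part with color 2.
Since the graph has at least one edge, one color does not suffice.
Chromatic number = 2.

2


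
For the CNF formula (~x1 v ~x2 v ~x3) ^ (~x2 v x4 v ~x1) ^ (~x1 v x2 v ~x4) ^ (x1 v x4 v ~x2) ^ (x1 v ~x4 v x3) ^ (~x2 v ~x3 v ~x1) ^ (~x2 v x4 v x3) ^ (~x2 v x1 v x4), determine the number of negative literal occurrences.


Scan each clause for negated literals.
Clause 1: 3 negative; Clause 2: 2 negative; Clause 3: 2 negative; Clause 4: 1 negative; Clause 5: 1 negative; Clause 6: 3 negative; Clause 7: 1 negative; Clause 8: 1 negative.
Total negative literal occurrences = 14.

14
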